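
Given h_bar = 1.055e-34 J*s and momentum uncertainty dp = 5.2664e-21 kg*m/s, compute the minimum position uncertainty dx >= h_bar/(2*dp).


dx = h_bar / (2 * dp)
= 1.055e-34 / (2 * 5.2664e-21)
= 1.055e-34 / 1.0533e-20
= 1.0016e-14 m

1.0016e-14


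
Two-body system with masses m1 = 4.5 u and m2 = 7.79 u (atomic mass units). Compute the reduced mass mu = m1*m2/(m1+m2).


mu = m1 * m2 / (m1 + m2)
= 4.5 * 7.79 / (4.5 + 7.79)
= 35.055 / 12.29
= 2.8523 u

2.8523


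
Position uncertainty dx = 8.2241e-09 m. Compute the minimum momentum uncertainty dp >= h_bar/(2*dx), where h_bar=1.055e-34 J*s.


dp = h_bar / (2 * dx)
= 1.055e-34 / (2 * 8.2241e-09)
= 1.055e-34 / 1.6448e-08
= 6.4141e-27 kg*m/s

6.4141e-27


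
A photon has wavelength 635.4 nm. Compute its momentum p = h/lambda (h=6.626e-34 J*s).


p = h / lambda
= 6.626e-34 / (635.4e-9)
= 6.626e-34 / 6.3540e-07
= 1.0428e-27 kg*m/s

1.0428e-27


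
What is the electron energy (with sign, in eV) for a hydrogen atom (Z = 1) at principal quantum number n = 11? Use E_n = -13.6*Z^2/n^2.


E_n = -13.6 * Z^2 / n^2
= -13.6 * 1^2 / 11^2
= -13.6 * 1 / 121
= -0.1124 eV

-0.1124


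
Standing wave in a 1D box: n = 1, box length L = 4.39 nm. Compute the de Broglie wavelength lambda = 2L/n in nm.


lambda = 2L / n
= 2 * 4.39 / 1
= 8.78 / 1
= 8.78 nm

8.78


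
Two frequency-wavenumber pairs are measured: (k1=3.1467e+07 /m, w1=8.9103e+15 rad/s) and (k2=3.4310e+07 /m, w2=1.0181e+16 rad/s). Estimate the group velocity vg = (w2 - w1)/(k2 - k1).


vg = (w2 - w1) / (k2 - k1)
= (1.0181e+16 - 8.9103e+15) / (3.4310e+07 - 3.1467e+07)
= 1.2707e+15 / 2.8430e+06
= 4.4696e+08 m/s

4.4696e+08


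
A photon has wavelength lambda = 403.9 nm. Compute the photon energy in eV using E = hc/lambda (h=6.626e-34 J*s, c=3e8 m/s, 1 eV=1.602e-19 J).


E = hc / lambda
= (6.626e-34)(3e8) / (403.9e-9)
= 1.9878e-25 / 4.0390e-07
= 4.9215e-19 J
Converting to eV: 4.9215e-19 / 1.602e-19
= 3.0721 eV

3.0721


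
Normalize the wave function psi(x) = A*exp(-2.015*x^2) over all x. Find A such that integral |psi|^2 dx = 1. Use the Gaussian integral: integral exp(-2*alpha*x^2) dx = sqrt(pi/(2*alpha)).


integral |psi|^2 dx = A^2 * sqrt(pi/(2*alpha)) = 1
A^2 = sqrt(2*alpha/pi)
= sqrt(2 * 2.015 / pi)
= 1.132603
A = sqrt(1.132603)
= 1.0642

1.0642


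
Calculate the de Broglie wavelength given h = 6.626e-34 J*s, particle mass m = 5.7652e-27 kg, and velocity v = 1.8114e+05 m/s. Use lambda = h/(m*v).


lambda = h / (m * v)
= 6.626e-34 / (5.7652e-27 * 1.8114e+05)
= 6.626e-34 / 1.0443e-21
= 6.3449e-13 m

6.3449e-13


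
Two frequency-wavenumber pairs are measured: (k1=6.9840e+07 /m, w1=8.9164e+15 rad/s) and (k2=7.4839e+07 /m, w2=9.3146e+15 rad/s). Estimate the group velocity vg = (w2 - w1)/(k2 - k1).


vg = (w2 - w1) / (k2 - k1)
= (9.3146e+15 - 8.9164e+15) / (7.4839e+07 - 6.9840e+07)
= 3.9820e+14 / 4.9990e+06
= 7.9656e+07 m/s

7.9656e+07


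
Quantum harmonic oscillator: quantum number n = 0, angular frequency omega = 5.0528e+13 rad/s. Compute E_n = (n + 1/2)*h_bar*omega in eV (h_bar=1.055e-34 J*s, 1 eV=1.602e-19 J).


E = (n + 1/2) * h_bar * omega
= (0 + 0.5) * 1.055e-34 * 5.0528e+13
= 0.5 * 5.3307e-21
= 2.6654e-21 J
= 0.0166 eV

0.0166


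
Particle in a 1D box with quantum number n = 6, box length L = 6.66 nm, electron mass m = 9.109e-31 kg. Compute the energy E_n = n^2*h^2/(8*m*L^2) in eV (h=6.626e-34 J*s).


E = n^2 * h^2 / (8 * m * L^2)
= 6^2 * (6.626e-34)^2 / (8 * 9.109e-31 * (6.66e-9)^2)
= 36 * 4.3904e-67 / (8 * 9.109e-31 * 4.4356e-17)
= 4.8899e-20 J
= 0.3052 eV

0.3052


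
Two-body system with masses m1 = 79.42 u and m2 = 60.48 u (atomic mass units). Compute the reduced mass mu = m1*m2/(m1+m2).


mu = m1 * m2 / (m1 + m2)
= 79.42 * 60.48 / (79.42 + 60.48)
= 4803.3216 / 139.9
= 34.334 u

34.334


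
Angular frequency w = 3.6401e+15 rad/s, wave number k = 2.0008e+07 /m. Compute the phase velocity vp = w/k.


vp = w / k
= 3.6401e+15 / 2.0008e+07
= 1.8193e+08 m/s

1.8193e+08


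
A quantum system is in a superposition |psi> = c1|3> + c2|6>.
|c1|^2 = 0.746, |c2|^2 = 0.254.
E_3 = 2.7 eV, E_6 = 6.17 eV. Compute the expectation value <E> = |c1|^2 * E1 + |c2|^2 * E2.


<E> = |c1|^2 * E1 + |c2|^2 * E2
= 0.746 * 2.7 + 0.254 * 6.17
= 2.0142 + 1.5672
= 3.5814 eV

3.5814


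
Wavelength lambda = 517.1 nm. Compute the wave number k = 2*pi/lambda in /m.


k = 2 * pi / lambda
= 6.2832 / (517.1e-9)
= 6.2832 / 5.1710e-07
= 1.2151e+07 /m

1.2151e+07


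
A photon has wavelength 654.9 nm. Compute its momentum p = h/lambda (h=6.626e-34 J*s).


p = h / lambda
= 6.626e-34 / (654.9e-9)
= 6.626e-34 / 6.5490e-07
= 1.0118e-27 kg*m/s

1.0118e-27


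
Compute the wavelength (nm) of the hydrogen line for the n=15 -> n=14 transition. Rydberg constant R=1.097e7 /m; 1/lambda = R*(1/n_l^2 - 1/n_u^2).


1/lambda = R * (1/n_l^2 - 1/n_u^2)
= 1.097e7 * (1/14^2 - 1/15^2)
= 1.097e7 * (0.005102 - 0.004444)
= 1.097e7 * 0.000658
= 7.2138e+03 /m
lambda = 1 / 7.2138e+03 = 138622.5757 nm

138622.5757


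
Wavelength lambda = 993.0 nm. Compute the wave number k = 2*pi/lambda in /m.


k = 2 * pi / lambda
= 6.2832 / (993.0e-9)
= 6.2832 / 9.9300e-07
= 6.3275e+06 /m

6.3275e+06


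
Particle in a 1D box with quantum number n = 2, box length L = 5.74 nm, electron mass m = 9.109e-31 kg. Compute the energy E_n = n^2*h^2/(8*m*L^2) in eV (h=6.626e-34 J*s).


E = n^2 * h^2 / (8 * m * L^2)
= 2^2 * (6.626e-34)^2 / (8 * 9.109e-31 * (5.74e-9)^2)
= 4 * 4.3904e-67 / (8 * 9.109e-31 * 3.2948e-17)
= 7.3144e-21 J
= 0.0457 eV

0.0457


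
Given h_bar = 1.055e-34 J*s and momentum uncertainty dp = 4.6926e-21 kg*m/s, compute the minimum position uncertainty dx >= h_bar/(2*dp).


dx = h_bar / (2 * dp)
= 1.055e-34 / (2 * 4.6926e-21)
= 1.055e-34 / 9.3852e-21
= 1.1241e-14 m

1.1241e-14


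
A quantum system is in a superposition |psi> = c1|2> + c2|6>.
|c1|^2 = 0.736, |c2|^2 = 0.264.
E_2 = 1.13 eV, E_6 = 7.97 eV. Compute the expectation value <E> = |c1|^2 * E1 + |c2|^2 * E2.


<E> = |c1|^2 * E1 + |c2|^2 * E2
= 0.736 * 1.13 + 0.264 * 7.97
= 0.8317 + 2.1041
= 2.9358 eV

2.9358


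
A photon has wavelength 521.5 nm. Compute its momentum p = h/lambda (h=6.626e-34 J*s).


p = h / lambda
= 6.626e-34 / (521.5e-9)
= 6.626e-34 / 5.2150e-07
= 1.2706e-27 kg*m/s

1.2706e-27


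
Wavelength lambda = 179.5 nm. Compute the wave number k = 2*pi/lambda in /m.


k = 2 * pi / lambda
= 6.2832 / (179.5e-9)
= 6.2832 / 1.7950e-07
= 3.5004e+07 /m

3.5004e+07


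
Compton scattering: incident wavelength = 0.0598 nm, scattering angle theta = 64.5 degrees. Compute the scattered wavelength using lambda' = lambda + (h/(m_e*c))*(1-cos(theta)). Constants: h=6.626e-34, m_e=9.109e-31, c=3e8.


Compton wavelength: h/(m_e*c) = 2.4247e-12 m
d_lambda = 2.4247e-12 * (1 - cos(64.5 deg))
= 2.4247e-12 * 0.569489
= 1.3808e-12 m = 0.001381 nm
lambda' = 0.0598 + 0.001381
= 0.061181 nm

0.061181


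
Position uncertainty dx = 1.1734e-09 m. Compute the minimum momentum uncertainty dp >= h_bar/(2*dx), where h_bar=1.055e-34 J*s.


dp = h_bar / (2 * dx)
= 1.055e-34 / (2 * 1.1734e-09)
= 1.055e-34 / 2.3468e-09
= 4.4955e-26 kg*m/s

4.4955e-26


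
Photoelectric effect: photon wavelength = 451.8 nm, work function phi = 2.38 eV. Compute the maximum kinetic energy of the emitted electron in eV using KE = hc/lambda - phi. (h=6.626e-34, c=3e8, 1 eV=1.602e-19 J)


E_photon = hc / lambda
= (6.626e-34)(3e8) / (451.8e-9)
= 4.3997e-19 J
= 2.7464 eV
KE = E_photon - phi
= 2.7464 - 2.38
= 0.3664 eV

0.3664


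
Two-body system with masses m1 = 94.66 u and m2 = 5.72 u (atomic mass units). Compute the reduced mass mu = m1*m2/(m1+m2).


mu = m1 * m2 / (m1 + m2)
= 94.66 * 5.72 / (94.66 + 5.72)
= 541.4552 / 100.38
= 5.3941 u

5.3941


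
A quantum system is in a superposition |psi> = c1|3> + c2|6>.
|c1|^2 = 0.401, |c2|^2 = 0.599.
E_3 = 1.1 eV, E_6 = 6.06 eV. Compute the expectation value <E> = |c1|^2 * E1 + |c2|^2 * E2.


<E> = |c1|^2 * E1 + |c2|^2 * E2
= 0.401 * 1.1 + 0.599 * 6.06
= 0.4411 + 3.6299
= 4.071 eV

4.071


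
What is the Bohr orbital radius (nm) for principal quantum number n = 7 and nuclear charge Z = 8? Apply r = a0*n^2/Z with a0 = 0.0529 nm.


r = a0 * n^2 / Z
= 0.0529 * 7^2 / 8
= 0.0529 * 49 / 8
= 0.324 nm

0.324


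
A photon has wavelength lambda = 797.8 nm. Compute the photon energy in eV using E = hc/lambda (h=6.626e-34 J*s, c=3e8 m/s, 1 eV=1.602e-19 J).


E = hc / lambda
= (6.626e-34)(3e8) / (797.8e-9)
= 1.9878e-25 / 7.9780e-07
= 2.4916e-19 J
Converting to eV: 2.4916e-19 / 1.602e-19
= 1.5553 eV

1.5553


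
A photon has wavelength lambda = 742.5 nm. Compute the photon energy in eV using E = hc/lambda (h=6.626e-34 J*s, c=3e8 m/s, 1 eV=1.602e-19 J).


E = hc / lambda
= (6.626e-34)(3e8) / (742.5e-9)
= 1.9878e-25 / 7.4250e-07
= 2.6772e-19 J
Converting to eV: 2.6772e-19 / 1.602e-19
= 1.6711 eV

1.6711


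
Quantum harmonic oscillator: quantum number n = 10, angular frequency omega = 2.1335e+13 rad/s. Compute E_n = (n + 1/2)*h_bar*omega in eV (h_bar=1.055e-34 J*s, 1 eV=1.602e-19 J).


E = (n + 1/2) * h_bar * omega
= (10 + 0.5) * 1.055e-34 * 2.1335e+13
= 10.5 * 2.2508e-21
= 2.3634e-20 J
= 0.1475 eV

0.1475


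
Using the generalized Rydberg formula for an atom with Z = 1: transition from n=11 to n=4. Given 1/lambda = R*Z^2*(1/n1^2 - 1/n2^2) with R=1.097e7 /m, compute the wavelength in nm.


1/lambda = R * Z^2 * (1/n1^2 - 1/n2^2)
= 1.097e7 * 1^2 * (1/4^2 - 1/11^2)
= 1.097e7 * 1 * (0.0625 - 0.008264)
= 5.9496e+05 /m
lambda = 1 / 5.9496e+05
= 1680.7744 nm

1680.7744


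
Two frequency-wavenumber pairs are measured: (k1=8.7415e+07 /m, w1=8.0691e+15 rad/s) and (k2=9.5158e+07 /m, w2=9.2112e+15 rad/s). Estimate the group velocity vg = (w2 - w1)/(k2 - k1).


vg = (w2 - w1) / (k2 - k1)
= (9.2112e+15 - 8.0691e+15) / (9.5158e+07 - 8.7415e+07)
= 1.1421e+15 / 7.7430e+06
= 1.4750e+08 m/s

1.4750e+08


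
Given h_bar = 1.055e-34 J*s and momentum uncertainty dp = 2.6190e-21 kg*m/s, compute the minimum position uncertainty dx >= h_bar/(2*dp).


dx = h_bar / (2 * dp)
= 1.055e-34 / (2 * 2.6190e-21)
= 1.055e-34 / 5.2380e-21
= 2.0141e-14 m

2.0141e-14


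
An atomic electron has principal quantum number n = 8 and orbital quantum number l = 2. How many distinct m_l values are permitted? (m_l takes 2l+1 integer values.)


m_l ranges from -l to +l in integer steps
So m_l goes from -2 to +2
Count = 2l + 1 = 2*2 + 1
= 5

5


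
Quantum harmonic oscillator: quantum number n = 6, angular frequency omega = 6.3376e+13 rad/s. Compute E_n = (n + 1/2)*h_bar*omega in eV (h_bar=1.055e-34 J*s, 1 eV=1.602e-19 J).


E = (n + 1/2) * h_bar * omega
= (6 + 0.5) * 1.055e-34 * 6.3376e+13
= 6.5 * 6.6862e-21
= 4.3460e-20 J
= 0.2713 eV

0.2713


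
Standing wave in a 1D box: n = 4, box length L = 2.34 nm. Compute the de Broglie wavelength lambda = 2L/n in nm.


lambda = 2L / n
= 2 * 2.34 / 4
= 4.68 / 4
= 1.17 nm

1.17


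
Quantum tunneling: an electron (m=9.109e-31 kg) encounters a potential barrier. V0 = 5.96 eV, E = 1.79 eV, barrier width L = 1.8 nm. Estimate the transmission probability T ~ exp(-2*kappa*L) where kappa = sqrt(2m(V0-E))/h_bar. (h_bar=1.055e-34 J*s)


V0 - E = 4.17 eV = 6.6803e-19 J
kappa = sqrt(2 * m * (V0-E)) / h_bar
= sqrt(2 * 9.109e-31 * 6.6803e-19) / 1.055e-34
= 1.0457e+10 /m
2*kappa*L = 2 * 1.0457e+10 * 1.8e-9
= 37.6443
T = exp(-37.6443) = 4.479932e-17

4.479932e-17


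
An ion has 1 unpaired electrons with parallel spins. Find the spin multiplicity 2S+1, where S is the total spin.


Total spin S = N * (1/2) = 1 * 0.5 = 0.5
Spin multiplicity = 2S + 1
= 2 * 0.5 + 1
= 2

2


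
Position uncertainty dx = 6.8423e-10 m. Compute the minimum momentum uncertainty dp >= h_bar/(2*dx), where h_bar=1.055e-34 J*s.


dp = h_bar / (2 * dx)
= 1.055e-34 / (2 * 6.8423e-10)
= 1.055e-34 / 1.3685e-09
= 7.7094e-26 kg*m/s

7.7094e-26


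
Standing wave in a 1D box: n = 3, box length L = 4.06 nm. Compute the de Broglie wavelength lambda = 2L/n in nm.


lambda = 2L / n
= 2 * 4.06 / 3
= 8.12 / 3
= 2.7067 nm

2.7067


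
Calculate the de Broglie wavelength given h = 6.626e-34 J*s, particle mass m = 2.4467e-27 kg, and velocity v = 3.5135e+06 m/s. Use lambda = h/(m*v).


lambda = h / (m * v)
= 6.626e-34 / (2.4467e-27 * 3.5135e+06)
= 6.626e-34 / 8.5965e-21
= 7.7078e-14 m

7.7078e-14


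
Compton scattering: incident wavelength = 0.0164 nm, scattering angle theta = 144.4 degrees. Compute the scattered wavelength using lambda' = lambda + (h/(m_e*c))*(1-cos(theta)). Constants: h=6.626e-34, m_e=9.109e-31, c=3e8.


Compton wavelength: h/(m_e*c) = 2.4247e-12 m
d_lambda = 2.4247e-12 * (1 - cos(144.4 deg))
= 2.4247e-12 * 1.813101
= 4.3962e-12 m = 0.004396 nm
lambda' = 0.0164 + 0.004396
= 0.020796 nm

0.020796


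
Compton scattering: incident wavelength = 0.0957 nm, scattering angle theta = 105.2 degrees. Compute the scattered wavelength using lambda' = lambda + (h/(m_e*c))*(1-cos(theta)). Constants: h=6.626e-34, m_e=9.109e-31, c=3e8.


Compton wavelength: h/(m_e*c) = 2.4247e-12 m
d_lambda = 2.4247e-12 * (1 - cos(105.2 deg))
= 2.4247e-12 * 1.262189
= 3.0604e-12 m = 0.00306 nm
lambda' = 0.0957 + 0.00306
= 0.09876 nm

0.09876


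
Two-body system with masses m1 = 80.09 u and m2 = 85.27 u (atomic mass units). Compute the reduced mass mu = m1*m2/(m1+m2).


mu = m1 * m2 / (m1 + m2)
= 80.09 * 85.27 / (80.09 + 85.27)
= 6829.2743 / 165.36
= 41.2994 u

41.2994


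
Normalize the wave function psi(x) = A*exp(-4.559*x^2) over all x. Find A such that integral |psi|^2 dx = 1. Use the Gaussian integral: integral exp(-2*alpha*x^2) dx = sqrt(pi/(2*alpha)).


integral |psi|^2 dx = A^2 * sqrt(pi/(2*alpha)) = 1
A^2 = sqrt(2*alpha/pi)
= sqrt(2 * 4.559 / pi)
= 1.703628
A = sqrt(1.703628)
= 1.3052

1.3052


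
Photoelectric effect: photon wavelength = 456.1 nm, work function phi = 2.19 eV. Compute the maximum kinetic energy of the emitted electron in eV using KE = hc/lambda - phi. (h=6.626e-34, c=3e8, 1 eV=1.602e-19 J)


E_photon = hc / lambda
= (6.626e-34)(3e8) / (456.1e-9)
= 4.3583e-19 J
= 2.7205 eV
KE = E_photon - phi
= 2.7205 - 2.19
= 0.5305 eV

0.5305


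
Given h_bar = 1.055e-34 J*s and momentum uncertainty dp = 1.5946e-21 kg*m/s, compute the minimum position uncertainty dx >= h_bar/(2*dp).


dx = h_bar / (2 * dp)
= 1.055e-34 / (2 * 1.5946e-21)
= 1.055e-34 / 3.1892e-21
= 3.3080e-14 m

3.3080e-14


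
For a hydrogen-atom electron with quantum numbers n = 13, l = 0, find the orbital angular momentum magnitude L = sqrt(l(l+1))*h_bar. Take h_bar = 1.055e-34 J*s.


L = sqrt(l*(l+1)) * h_bar
= sqrt(0 * 1) * 1.055e-34
= sqrt(0) * 1.055e-34
= 0.0 * 1.055e-34
= 0.0000e+00 J*s

0.0000e+00


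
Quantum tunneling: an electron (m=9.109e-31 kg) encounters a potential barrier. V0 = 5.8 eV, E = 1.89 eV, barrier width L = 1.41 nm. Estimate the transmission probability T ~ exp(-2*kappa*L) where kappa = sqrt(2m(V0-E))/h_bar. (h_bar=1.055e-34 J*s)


V0 - E = 3.91 eV = 6.2638e-19 J
kappa = sqrt(2 * m * (V0-E)) / h_bar
= sqrt(2 * 9.109e-31 * 6.2638e-19) / 1.055e-34
= 1.0126e+10 /m
2*kappa*L = 2 * 1.0126e+10 * 1.41e-9
= 28.554
T = exp(-28.554) = 3.973421e-13

3.973421e-13


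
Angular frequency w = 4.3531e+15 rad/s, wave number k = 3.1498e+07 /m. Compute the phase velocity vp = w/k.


vp = w / k
= 4.3531e+15 / 3.1498e+07
= 1.3820e+08 m/s

1.3820e+08


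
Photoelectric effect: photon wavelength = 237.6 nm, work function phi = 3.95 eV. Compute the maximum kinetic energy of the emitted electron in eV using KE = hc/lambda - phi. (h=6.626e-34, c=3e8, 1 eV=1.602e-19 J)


E_photon = hc / lambda
= (6.626e-34)(3e8) / (237.6e-9)
= 8.3662e-19 J
= 5.2223 eV
KE = E_photon - phi
= 5.2223 - 3.95
= 1.2723 eV

1.2723


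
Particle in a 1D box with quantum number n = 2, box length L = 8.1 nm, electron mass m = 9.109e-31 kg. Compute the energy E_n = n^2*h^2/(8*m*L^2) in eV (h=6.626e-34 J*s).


E = n^2 * h^2 / (8 * m * L^2)
= 2^2 * (6.626e-34)^2 / (8 * 9.109e-31 * (8.1e-9)^2)
= 4 * 4.3904e-67 / (8 * 9.109e-31 * 6.5610e-17)
= 3.6731e-21 J
= 0.0229 eV

0.0229


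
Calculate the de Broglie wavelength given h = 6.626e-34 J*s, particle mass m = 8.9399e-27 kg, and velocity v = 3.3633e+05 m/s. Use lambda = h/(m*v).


lambda = h / (m * v)
= 6.626e-34 / (8.9399e-27 * 3.3633e+05)
= 6.626e-34 / 3.0068e-21
= 2.2037e-13 m

2.2037e-13


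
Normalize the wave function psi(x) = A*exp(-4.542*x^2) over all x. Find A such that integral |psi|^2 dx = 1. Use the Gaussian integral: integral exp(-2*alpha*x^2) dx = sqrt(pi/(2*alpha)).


integral |psi|^2 dx = A^2 * sqrt(pi/(2*alpha)) = 1
A^2 = sqrt(2*alpha/pi)
= sqrt(2 * 4.542 / pi)
= 1.700449
A = sqrt(1.700449)
= 1.304

1.304


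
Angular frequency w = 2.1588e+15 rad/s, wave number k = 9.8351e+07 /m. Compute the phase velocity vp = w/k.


vp = w / k
= 2.1588e+15 / 9.8351e+07
= 2.1950e+07 m/s

2.1950e+07


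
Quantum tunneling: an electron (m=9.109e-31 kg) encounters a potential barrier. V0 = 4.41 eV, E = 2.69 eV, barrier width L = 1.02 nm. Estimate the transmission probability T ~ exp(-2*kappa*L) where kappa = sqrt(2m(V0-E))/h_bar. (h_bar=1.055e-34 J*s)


V0 - E = 1.72 eV = 2.7554e-19 J
kappa = sqrt(2 * m * (V0-E)) / h_bar
= sqrt(2 * 9.109e-31 * 2.7554e-19) / 1.055e-34
= 6.7157e+09 /m
2*kappa*L = 2 * 6.7157e+09 * 1.02e-9
= 13.7001
T = exp(-13.7001) = 1.122341e-06

1.122341e-06


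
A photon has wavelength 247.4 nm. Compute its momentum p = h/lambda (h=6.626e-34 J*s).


p = h / lambda
= 6.626e-34 / (247.4e-9)
= 6.626e-34 / 2.4740e-07
= 2.6783e-27 kg*m/s

2.6783e-27


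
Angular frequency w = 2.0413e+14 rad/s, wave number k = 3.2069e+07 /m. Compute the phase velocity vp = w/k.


vp = w / k
= 2.0413e+14 / 3.2069e+07
= 6.3653e+06 m/s

6.3653e+06


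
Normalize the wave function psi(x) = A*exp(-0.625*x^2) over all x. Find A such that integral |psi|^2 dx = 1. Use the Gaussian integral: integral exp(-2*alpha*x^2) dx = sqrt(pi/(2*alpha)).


integral |psi|^2 dx = A^2 * sqrt(pi/(2*alpha)) = 1
A^2 = sqrt(2*alpha/pi)
= sqrt(2 * 0.625 / pi)
= 0.630783
A = sqrt(0.630783)
= 0.7942

0.7942


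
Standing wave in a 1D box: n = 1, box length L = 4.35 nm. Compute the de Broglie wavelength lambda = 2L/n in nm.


lambda = 2L / n
= 2 * 4.35 / 1
= 8.7 / 1
= 8.7 nm

8.7


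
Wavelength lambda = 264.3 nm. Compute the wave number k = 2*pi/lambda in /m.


k = 2 * pi / lambda
= 6.2832 / (264.3e-9)
= 6.2832 / 2.6430e-07
= 2.3773e+07 /m

2.3773e+07


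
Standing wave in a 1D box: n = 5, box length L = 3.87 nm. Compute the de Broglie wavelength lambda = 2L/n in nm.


lambda = 2L / n
= 2 * 3.87 / 5
= 7.74 / 5
= 1.548 nm

1.548


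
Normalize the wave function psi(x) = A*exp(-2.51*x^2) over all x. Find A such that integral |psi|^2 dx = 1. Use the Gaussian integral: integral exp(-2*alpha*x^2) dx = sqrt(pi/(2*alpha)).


integral |psi|^2 dx = A^2 * sqrt(pi/(2*alpha)) = 1
A^2 = sqrt(2*alpha/pi)
= sqrt(2 * 2.51 / pi)
= 1.264087
A = sqrt(1.264087)
= 1.1243

1.1243


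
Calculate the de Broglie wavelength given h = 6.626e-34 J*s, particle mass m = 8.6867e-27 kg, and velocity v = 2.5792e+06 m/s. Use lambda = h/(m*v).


lambda = h / (m * v)
= 6.626e-34 / (8.6867e-27 * 2.5792e+06)
= 6.626e-34 / 2.2405e-20
= 2.9574e-14 m

2.9574e-14


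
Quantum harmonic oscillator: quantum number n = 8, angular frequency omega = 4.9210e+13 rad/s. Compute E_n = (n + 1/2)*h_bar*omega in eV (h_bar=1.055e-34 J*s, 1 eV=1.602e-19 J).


E = (n + 1/2) * h_bar * omega
= (8 + 0.5) * 1.055e-34 * 4.9210e+13
= 8.5 * 5.1917e-21
= 4.4129e-20 J
= 0.2755 eV

0.2755


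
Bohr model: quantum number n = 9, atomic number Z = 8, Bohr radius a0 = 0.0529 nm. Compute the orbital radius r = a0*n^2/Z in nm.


r = a0 * n^2 / Z
= 0.0529 * 9^2 / 8
= 0.0529 * 81 / 8
= 0.5356 nm

0.5356


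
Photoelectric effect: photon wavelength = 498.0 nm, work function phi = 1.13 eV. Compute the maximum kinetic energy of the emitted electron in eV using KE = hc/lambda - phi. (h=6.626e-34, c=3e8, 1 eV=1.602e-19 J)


E_photon = hc / lambda
= (6.626e-34)(3e8) / (498.0e-9)
= 3.9916e-19 J
= 2.4916 eV
KE = E_photon - phi
= 2.4916 - 1.13
= 1.3616 eV

1.3616


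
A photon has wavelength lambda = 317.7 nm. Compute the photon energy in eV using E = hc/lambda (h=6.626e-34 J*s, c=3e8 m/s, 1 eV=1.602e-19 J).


E = hc / lambda
= (6.626e-34)(3e8) / (317.7e-9)
= 1.9878e-25 / 3.1770e-07
= 6.2568e-19 J
Converting to eV: 6.2568e-19 / 1.602e-19
= 3.9056 eV

3.9056


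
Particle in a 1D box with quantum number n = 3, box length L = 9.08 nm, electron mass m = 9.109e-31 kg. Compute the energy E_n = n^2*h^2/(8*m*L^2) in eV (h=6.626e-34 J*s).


E = n^2 * h^2 / (8 * m * L^2)
= 3^2 * (6.626e-34)^2 / (8 * 9.109e-31 * (9.08e-9)^2)
= 9 * 4.3904e-67 / (8 * 9.109e-31 * 8.2446e-17)
= 6.5768e-21 J
= 0.0411 eV

0.0411


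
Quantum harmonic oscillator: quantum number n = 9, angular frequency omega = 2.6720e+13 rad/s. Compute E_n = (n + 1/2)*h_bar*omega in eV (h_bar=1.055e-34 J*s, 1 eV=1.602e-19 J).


E = (n + 1/2) * h_bar * omega
= (9 + 0.5) * 1.055e-34 * 2.6720e+13
= 9.5 * 2.8190e-21
= 2.6780e-20 J
= 0.1672 eV

0.1672


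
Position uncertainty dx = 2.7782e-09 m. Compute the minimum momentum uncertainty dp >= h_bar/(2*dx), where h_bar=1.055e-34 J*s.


dp = h_bar / (2 * dx)
= 1.055e-34 / (2 * 2.7782e-09)
= 1.055e-34 / 5.5564e-09
= 1.8987e-26 kg*m/s

1.8987e-26


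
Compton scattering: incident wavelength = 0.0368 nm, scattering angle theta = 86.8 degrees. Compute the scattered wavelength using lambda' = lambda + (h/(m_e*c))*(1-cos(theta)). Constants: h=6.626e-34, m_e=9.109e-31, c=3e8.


Compton wavelength: h/(m_e*c) = 2.4247e-12 m
d_lambda = 2.4247e-12 * (1 - cos(86.8 deg))
= 2.4247e-12 * 0.944178
= 2.2894e-12 m = 0.002289 nm
lambda' = 0.0368 + 0.002289
= 0.039089 nm

0.039089


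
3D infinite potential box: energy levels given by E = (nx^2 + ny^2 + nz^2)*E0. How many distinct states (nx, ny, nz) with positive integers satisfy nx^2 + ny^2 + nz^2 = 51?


Enumerate all (nx, ny, nz) with nx^2 + ny^2 + nz^2 = 51:
(1,1,7)
(1,5,5)
(1,7,1)
(5,1,5)
(5,5,1)
(7,1,1)
Total degeneracy = 6

6


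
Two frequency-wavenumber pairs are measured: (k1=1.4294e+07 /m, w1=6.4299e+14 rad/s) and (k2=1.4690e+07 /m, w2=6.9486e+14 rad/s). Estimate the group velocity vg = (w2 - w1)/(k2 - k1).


vg = (w2 - w1) / (k2 - k1)
= (6.9486e+14 - 6.4299e+14) / (1.4690e+07 - 1.4294e+07)
= 5.1870e+13 / 3.9600e+05
= 1.3098e+08 m/s

1.3098e+08


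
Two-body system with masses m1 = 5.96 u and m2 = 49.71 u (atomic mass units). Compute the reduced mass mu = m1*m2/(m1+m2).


mu = m1 * m2 / (m1 + m2)
= 5.96 * 49.71 / (5.96 + 49.71)
= 296.2716 / 55.67
= 5.3219 u

5.3219


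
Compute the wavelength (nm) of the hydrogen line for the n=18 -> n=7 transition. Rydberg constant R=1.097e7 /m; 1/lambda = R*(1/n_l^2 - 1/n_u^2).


1/lambda = R * (1/n_l^2 - 1/n_u^2)
= 1.097e7 * (1/7^2 - 1/18^2)
= 1.097e7 * (0.020408 - 0.003086)
= 1.097e7 * 0.017322
= 1.9002e+05 /m
lambda = 1 / 1.9002e+05 = 5262.6171 nm

5262.6171


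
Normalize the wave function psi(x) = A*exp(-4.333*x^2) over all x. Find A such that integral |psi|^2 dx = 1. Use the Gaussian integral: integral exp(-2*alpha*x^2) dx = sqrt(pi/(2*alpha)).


integral |psi|^2 dx = A^2 * sqrt(pi/(2*alpha)) = 1
A^2 = sqrt(2*alpha/pi)
= sqrt(2 * 4.333 / pi)
= 1.660865
A = sqrt(1.660865)
= 1.2887

1.2887


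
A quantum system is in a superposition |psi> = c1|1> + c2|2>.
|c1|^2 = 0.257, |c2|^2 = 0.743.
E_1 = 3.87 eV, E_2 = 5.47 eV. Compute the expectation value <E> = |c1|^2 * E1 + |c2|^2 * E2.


<E> = |c1|^2 * E1 + |c2|^2 * E2
= 0.257 * 3.87 + 0.743 * 5.47
= 0.9946 + 4.0642
= 5.0588 eV

5.0588


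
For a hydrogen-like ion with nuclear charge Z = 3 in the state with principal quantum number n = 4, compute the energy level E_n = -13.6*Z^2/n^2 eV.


E_n = -13.6 * Z^2 / n^2
= -13.6 * 3^2 / 4^2
= -13.6 * 9 / 16
= -7.65 eV

-7.65


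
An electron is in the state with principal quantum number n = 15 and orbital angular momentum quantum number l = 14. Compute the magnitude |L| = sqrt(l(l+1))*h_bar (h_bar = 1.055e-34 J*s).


L = sqrt(l*(l+1)) * h_bar
= sqrt(14 * 15) * 1.055e-34
= sqrt(210) * 1.055e-34
= 14.4914 * 1.055e-34
= 1.5288e-33 J*s

1.5288e-33


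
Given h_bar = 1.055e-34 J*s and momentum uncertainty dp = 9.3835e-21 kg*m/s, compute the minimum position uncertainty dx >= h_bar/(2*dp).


dx = h_bar / (2 * dp)
= 1.055e-34 / (2 * 9.3835e-21)
= 1.055e-34 / 1.8767e-20
= 5.6216e-15 m

5.6216e-15


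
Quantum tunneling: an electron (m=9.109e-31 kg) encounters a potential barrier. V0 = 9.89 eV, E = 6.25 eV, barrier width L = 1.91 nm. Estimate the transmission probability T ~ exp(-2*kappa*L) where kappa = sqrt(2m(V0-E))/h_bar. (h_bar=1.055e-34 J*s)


V0 - E = 3.64 eV = 5.8313e-19 J
kappa = sqrt(2 * m * (V0-E)) / h_bar
= sqrt(2 * 9.109e-31 * 5.8313e-19) / 1.055e-34
= 9.7697e+09 /m
2*kappa*L = 2 * 9.7697e+09 * 1.91e-9
= 37.3201
T = exp(-37.3201) = 6.195431e-17

6.195431e-17


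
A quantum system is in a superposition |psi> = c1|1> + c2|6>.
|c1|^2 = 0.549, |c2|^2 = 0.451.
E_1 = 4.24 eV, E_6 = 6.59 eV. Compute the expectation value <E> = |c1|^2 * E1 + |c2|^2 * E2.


<E> = |c1|^2 * E1 + |c2|^2 * E2
= 0.549 * 4.24 + 0.451 * 6.59
= 2.3278 + 2.9721
= 5.2999 eV

5.2999


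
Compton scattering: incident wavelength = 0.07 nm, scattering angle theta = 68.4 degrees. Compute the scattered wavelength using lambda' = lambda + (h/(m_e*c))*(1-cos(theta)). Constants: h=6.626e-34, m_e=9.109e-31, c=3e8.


Compton wavelength: h/(m_e*c) = 2.4247e-12 m
d_lambda = 2.4247e-12 * (1 - cos(68.4 deg))
= 2.4247e-12 * 0.631875
= 1.5321e-12 m = 0.001532 nm
lambda' = 0.07 + 0.001532
= 0.071532 nm

0.071532


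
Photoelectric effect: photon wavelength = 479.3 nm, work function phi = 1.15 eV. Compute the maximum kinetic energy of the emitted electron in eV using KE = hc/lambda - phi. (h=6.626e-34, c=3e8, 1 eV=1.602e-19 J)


E_photon = hc / lambda
= (6.626e-34)(3e8) / (479.3e-9)
= 4.1473e-19 J
= 2.5888 eV
KE = E_photon - phi
= 2.5888 - 1.15
= 1.4388 eV

1.4388


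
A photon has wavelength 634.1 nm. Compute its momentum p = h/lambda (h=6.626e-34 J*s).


p = h / lambda
= 6.626e-34 / (634.1e-9)
= 6.626e-34 / 6.3410e-07
= 1.0449e-27 kg*m/s

1.0449e-27


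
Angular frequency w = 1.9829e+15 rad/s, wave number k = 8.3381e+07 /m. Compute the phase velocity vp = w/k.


vp = w / k
= 1.9829e+15 / 8.3381e+07
= 2.3781e+07 m/s

2.3781e+07


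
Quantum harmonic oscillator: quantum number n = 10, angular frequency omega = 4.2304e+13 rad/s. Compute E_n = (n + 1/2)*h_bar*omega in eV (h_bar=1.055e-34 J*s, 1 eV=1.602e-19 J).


E = (n + 1/2) * h_bar * omega
= (10 + 0.5) * 1.055e-34 * 4.2304e+13
= 10.5 * 4.4631e-21
= 4.6862e-20 J
= 0.2925 eV

0.2925


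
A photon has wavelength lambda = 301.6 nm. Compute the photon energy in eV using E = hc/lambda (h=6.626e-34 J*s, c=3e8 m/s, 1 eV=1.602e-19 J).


E = hc / lambda
= (6.626e-34)(3e8) / (301.6e-9)
= 1.9878e-25 / 3.0160e-07
= 6.5908e-19 J
Converting to eV: 6.5908e-19 / 1.602e-19
= 4.1141 eV

4.1141


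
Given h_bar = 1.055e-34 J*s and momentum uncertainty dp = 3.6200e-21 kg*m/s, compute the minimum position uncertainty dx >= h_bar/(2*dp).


dx = h_bar / (2 * dp)
= 1.055e-34 / (2 * 3.6200e-21)
= 1.055e-34 / 7.2400e-21
= 1.4572e-14 m

1.4572e-14


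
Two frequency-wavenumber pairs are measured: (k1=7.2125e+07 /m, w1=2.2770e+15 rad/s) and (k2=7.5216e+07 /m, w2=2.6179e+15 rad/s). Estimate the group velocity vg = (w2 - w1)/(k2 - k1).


vg = (w2 - w1) / (k2 - k1)
= (2.6179e+15 - 2.2770e+15) / (7.5216e+07 - 7.2125e+07)
= 3.4090e+14 / 3.0910e+06
= 1.1029e+08 m/s

1.1029e+08


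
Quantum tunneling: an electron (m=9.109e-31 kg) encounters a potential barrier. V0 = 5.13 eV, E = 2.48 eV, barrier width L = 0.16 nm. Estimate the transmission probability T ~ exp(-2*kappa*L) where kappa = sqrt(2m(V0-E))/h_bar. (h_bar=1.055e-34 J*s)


V0 - E = 2.65 eV = 4.2453e-19 J
kappa = sqrt(2 * m * (V0-E)) / h_bar
= sqrt(2 * 9.109e-31 * 4.2453e-19) / 1.055e-34
= 8.3359e+09 /m
2*kappa*L = 2 * 8.3359e+09 * 0.16e-9
= 2.6675
T = exp(-2.6675) = 6.942658e-02

6.942658e-02


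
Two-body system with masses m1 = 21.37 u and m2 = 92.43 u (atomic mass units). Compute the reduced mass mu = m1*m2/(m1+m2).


mu = m1 * m2 / (m1 + m2)
= 21.37 * 92.43 / (21.37 + 92.43)
= 1975.2291 / 113.8
= 17.357 u

17.357


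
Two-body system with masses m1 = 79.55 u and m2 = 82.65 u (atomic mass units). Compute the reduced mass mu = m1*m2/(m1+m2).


mu = m1 * m2 / (m1 + m2)
= 79.55 * 82.65 / (79.55 + 82.65)
= 6574.8075 / 162.2
= 40.5352 u

40.5352


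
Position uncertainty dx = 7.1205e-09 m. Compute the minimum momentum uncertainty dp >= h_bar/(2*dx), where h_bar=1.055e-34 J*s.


dp = h_bar / (2 * dx)
= 1.055e-34 / (2 * 7.1205e-09)
= 1.055e-34 / 1.4241e-08
= 7.4082e-27 kg*m/s

7.4082e-27


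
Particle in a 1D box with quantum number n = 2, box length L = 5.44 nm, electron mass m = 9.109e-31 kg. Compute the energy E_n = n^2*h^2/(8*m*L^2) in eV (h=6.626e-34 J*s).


E = n^2 * h^2 / (8 * m * L^2)
= 2^2 * (6.626e-34)^2 / (8 * 9.109e-31 * (5.44e-9)^2)
= 4 * 4.3904e-67 / (8 * 9.109e-31 * 2.9594e-17)
= 8.1434e-21 J
= 0.0508 eV

0.0508


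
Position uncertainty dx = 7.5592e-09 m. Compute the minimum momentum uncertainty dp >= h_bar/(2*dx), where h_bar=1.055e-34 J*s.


dp = h_bar / (2 * dx)
= 1.055e-34 / (2 * 7.5592e-09)
= 1.055e-34 / 1.5118e-08
= 6.9783e-27 kg*m/s

6.9783e-27


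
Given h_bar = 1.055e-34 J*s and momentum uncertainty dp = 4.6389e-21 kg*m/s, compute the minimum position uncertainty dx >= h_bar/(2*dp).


dx = h_bar / (2 * dp)
= 1.055e-34 / (2 * 4.6389e-21)
= 1.055e-34 / 9.2778e-21
= 1.1371e-14 m

1.1371e-14


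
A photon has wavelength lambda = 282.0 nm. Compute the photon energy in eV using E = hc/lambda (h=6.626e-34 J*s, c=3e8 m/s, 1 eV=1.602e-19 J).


E = hc / lambda
= (6.626e-34)(3e8) / (282.0e-9)
= 1.9878e-25 / 2.8200e-07
= 7.0489e-19 J
Converting to eV: 7.0489e-19 / 1.602e-19
= 4.4001 eV

4.4001


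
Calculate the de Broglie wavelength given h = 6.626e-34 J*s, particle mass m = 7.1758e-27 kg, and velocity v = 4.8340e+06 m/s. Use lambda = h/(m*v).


lambda = h / (m * v)
= 6.626e-34 / (7.1758e-27 * 4.8340e+06)
= 6.626e-34 / 3.4688e-20
= 1.9102e-14 m

1.9102e-14


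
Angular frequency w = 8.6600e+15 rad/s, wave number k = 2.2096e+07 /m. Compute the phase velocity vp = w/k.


vp = w / k
= 8.6600e+15 / 2.2096e+07
= 3.9193e+08 m/s

3.9193e+08


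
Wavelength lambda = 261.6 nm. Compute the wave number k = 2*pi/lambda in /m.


k = 2 * pi / lambda
= 6.2832 / (261.6e-9)
= 6.2832 / 2.6160e-07
= 2.4018e+07 /m

2.4018e+07


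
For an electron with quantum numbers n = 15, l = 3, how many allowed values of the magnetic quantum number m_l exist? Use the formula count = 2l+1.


m_l ranges from -l to +l in integer steps
So m_l goes from -3 to +3
Count = 2l + 1 = 2*3 + 1
= 7

7


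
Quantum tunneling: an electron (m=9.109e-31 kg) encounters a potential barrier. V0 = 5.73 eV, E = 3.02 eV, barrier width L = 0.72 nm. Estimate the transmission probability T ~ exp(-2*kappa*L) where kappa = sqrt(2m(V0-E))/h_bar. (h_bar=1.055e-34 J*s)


V0 - E = 2.71 eV = 4.3414e-19 J
kappa = sqrt(2 * m * (V0-E)) / h_bar
= sqrt(2 * 9.109e-31 * 4.3414e-19) / 1.055e-34
= 8.4297e+09 /m
2*kappa*L = 2 * 8.4297e+09 * 0.72e-9
= 12.1388
T = exp(-12.1388) = 5.347857e-06

5.347857e-06


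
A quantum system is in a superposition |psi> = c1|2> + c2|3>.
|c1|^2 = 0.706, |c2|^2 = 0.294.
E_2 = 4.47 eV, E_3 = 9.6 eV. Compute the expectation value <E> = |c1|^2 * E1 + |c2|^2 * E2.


<E> = |c1|^2 * E1 + |c2|^2 * E2
= 0.706 * 4.47 + 0.294 * 9.6
= 3.1558 + 2.8224
= 5.9782 eV

5.9782


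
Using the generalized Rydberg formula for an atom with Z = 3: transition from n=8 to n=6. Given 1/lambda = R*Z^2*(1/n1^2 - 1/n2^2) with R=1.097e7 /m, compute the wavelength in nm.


1/lambda = R * Z^2 * (1/n1^2 - 1/n2^2)
= 1.097e7 * 3^2 * (1/6^2 - 1/8^2)
= 1.097e7 * 9 * (0.027778 - 0.015625)
= 1.1998e+06 /m
lambda = 1 / 1.1998e+06
= 833.4419 nm

833.4419


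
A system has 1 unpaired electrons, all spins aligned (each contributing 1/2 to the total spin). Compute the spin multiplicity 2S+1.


Total spin S = N * (1/2) = 1 * 0.5 = 0.5
Spin multiplicity = 2S + 1
= 2 * 0.5 + 1
= 2

2


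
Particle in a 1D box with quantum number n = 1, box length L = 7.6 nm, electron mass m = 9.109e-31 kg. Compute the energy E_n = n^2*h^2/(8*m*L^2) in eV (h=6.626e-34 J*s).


E = n^2 * h^2 / (8 * m * L^2)
= 1^2 * (6.626e-34)^2 / (8 * 9.109e-31 * (7.6e-9)^2)
= 1 * 4.3904e-67 / (8 * 9.109e-31 * 5.7760e-17)
= 1.0431e-21 J
= 0.0065 eV

0.0065


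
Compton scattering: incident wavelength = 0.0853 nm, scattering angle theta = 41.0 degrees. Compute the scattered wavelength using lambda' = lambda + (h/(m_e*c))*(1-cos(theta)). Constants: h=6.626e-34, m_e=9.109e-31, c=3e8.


Compton wavelength: h/(m_e*c) = 2.4247e-12 m
d_lambda = 2.4247e-12 * (1 - cos(41.0 deg))
= 2.4247e-12 * 0.24529
= 5.9476e-13 m = 0.000595 nm
lambda' = 0.0853 + 0.000595
= 0.085895 nm

0.085895


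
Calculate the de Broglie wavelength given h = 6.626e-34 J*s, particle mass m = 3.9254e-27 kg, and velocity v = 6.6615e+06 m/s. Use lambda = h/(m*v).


lambda = h / (m * v)
= 6.626e-34 / (3.9254e-27 * 6.6615e+06)
= 6.626e-34 / 2.6149e-20
= 2.5339e-14 m

2.5339e-14


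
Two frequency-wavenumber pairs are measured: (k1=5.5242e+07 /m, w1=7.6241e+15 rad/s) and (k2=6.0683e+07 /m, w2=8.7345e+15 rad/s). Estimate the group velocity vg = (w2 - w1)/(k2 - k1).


vg = (w2 - w1) / (k2 - k1)
= (8.7345e+15 - 7.6241e+15) / (6.0683e+07 - 5.5242e+07)
= 1.1104e+15 / 5.4410e+06
= 2.0408e+08 m/s

2.0408e+08


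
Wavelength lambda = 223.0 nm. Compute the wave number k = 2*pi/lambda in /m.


k = 2 * pi / lambda
= 6.2832 / (223.0e-9)
= 6.2832 / 2.2300e-07
= 2.8176e+07 /m

2.8176e+07


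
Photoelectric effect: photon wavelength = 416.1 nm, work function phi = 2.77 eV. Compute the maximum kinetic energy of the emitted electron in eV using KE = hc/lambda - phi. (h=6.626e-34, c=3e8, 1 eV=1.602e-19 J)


E_photon = hc / lambda
= (6.626e-34)(3e8) / (416.1e-9)
= 4.7772e-19 J
= 2.982 eV
KE = E_photon - phi
= 2.982 - 2.77
= 0.212 eV

0.212


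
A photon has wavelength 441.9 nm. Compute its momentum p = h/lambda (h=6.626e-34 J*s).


p = h / lambda
= 6.626e-34 / (441.9e-9)
= 6.626e-34 / 4.4190e-07
= 1.4994e-27 kg*m/s

1.4994e-27


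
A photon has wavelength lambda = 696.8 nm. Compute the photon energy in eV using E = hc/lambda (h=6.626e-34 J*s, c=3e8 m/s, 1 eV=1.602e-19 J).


E = hc / lambda
= (6.626e-34)(3e8) / (696.8e-9)
= 1.9878e-25 / 6.9680e-07
= 2.8528e-19 J
Converting to eV: 2.8528e-19 / 1.602e-19
= 1.7807 eV

1.7807


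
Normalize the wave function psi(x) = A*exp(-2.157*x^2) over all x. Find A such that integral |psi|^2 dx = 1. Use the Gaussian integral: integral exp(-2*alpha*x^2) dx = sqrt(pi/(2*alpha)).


integral |psi|^2 dx = A^2 * sqrt(pi/(2*alpha)) = 1
A^2 = sqrt(2*alpha/pi)
= sqrt(2 * 2.157 / pi)
= 1.171831
A = sqrt(1.171831)
= 1.0825

1.0825


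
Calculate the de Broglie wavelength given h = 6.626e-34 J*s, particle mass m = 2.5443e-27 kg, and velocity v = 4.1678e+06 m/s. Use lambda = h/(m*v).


lambda = h / (m * v)
= 6.626e-34 / (2.5443e-27 * 4.1678e+06)
= 6.626e-34 / 1.0604e-20
= 6.2485e-14 m

6.2485e-14


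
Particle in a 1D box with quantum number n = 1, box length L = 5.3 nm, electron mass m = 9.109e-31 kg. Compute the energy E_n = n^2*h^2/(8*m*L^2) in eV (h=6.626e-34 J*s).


E = n^2 * h^2 / (8 * m * L^2)
= 1^2 * (6.626e-34)^2 / (8 * 9.109e-31 * (5.3e-9)^2)
= 1 * 4.3904e-67 / (8 * 9.109e-31 * 2.8090e-17)
= 2.1448e-21 J
= 0.0134 eV

0.0134


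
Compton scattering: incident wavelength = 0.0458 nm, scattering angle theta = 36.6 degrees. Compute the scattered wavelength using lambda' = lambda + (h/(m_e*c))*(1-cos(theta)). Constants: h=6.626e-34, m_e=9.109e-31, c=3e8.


Compton wavelength: h/(m_e*c) = 2.4247e-12 m
d_lambda = 2.4247e-12 * (1 - cos(36.6 deg))
= 2.4247e-12 * 0.197183
= 4.7811e-13 m = 0.000478 nm
lambda' = 0.0458 + 0.000478
= 0.046278 nm

0.046278


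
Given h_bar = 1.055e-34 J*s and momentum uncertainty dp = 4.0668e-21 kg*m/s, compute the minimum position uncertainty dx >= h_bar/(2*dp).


dx = h_bar / (2 * dp)
= 1.055e-34 / (2 * 4.0668e-21)
= 1.055e-34 / 8.1336e-21
= 1.2971e-14 m

1.2971e-14


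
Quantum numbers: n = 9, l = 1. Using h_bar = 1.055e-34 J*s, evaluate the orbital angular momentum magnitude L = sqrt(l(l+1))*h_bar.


L = sqrt(l*(l+1)) * h_bar
= sqrt(1 * 2) * 1.055e-34
= sqrt(2) * 1.055e-34
= 1.4142 * 1.055e-34
= 1.4920e-34 J*s

1.4920e-34


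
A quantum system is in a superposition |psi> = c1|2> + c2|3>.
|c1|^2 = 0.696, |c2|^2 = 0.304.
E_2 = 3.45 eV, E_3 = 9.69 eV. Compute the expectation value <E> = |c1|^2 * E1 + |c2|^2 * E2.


<E> = |c1|^2 * E1 + |c2|^2 * E2
= 0.696 * 3.45 + 0.304 * 9.69
= 2.4012 + 2.9458
= 5.347 eV

5.347


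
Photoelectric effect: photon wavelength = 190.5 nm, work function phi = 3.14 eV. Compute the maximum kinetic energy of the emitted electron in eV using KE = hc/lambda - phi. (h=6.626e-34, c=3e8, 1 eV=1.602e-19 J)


E_photon = hc / lambda
= (6.626e-34)(3e8) / (190.5e-9)
= 1.0435e-18 J
= 6.5135 eV
KE = E_photon - phi
= 6.5135 - 3.14
= 3.3735 eV

3.3735


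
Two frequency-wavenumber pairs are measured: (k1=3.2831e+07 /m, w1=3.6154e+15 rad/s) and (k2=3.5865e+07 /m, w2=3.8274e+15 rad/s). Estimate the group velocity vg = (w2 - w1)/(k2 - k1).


vg = (w2 - w1) / (k2 - k1)
= (3.8274e+15 - 3.6154e+15) / (3.5865e+07 - 3.2831e+07)
= 2.1200e+14 / 3.0340e+06
= 6.9875e+07 m/s

6.9875e+07


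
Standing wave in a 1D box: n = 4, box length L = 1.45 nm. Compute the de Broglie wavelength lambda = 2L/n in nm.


lambda = 2L / n
= 2 * 1.45 / 4
= 2.9 / 4
= 0.725 nm

0.725


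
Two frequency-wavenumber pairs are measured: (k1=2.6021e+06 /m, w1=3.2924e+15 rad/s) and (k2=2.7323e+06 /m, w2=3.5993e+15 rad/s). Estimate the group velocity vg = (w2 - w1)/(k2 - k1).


vg = (w2 - w1) / (k2 - k1)
= (3.5993e+15 - 3.2924e+15) / (2.7323e+06 - 2.6021e+06)
= 3.0690e+14 / 1.3020e+05
= 2.3571e+09 m/s

2.3571e+09


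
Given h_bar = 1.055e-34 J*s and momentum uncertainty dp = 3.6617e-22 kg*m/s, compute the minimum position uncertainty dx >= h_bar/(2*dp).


dx = h_bar / (2 * dp)
= 1.055e-34 / (2 * 3.6617e-22)
= 1.055e-34 / 7.3234e-22
= 1.4406e-13 m

1.4406e-13


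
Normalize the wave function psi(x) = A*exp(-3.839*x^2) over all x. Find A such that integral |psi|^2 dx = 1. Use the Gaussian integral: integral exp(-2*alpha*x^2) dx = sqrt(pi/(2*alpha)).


integral |psi|^2 dx = A^2 * sqrt(pi/(2*alpha)) = 1
A^2 = sqrt(2*alpha/pi)
= sqrt(2 * 3.839 / pi)
= 1.563324
A = sqrt(1.563324)
= 1.2503

1.2503


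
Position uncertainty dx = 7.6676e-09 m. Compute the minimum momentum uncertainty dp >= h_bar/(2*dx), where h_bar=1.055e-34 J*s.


dp = h_bar / (2 * dx)
= 1.055e-34 / (2 * 7.6676e-09)
= 1.055e-34 / 1.5335e-08
= 6.8796e-27 kg*m/s

6.8796e-27


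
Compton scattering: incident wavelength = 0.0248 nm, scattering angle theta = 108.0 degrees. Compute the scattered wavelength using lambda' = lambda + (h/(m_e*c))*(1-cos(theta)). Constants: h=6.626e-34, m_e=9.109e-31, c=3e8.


Compton wavelength: h/(m_e*c) = 2.4247e-12 m
d_lambda = 2.4247e-12 * (1 - cos(108.0 deg))
= 2.4247e-12 * 1.309017
= 3.1740e-12 m = 0.003174 nm
lambda' = 0.0248 + 0.003174
= 0.027974 nm

0.027974


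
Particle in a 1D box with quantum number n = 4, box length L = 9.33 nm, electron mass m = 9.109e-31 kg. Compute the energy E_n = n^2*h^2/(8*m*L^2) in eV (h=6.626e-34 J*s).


E = n^2 * h^2 / (8 * m * L^2)
= 4^2 * (6.626e-34)^2 / (8 * 9.109e-31 * (9.33e-9)^2)
= 16 * 4.3904e-67 / (8 * 9.109e-31 * 8.7049e-17)
= 1.1074e-20 J
= 0.0691 eV

0.0691


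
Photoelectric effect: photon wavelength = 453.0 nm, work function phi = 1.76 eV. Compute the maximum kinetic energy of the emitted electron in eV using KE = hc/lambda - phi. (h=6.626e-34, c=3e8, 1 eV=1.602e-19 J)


E_photon = hc / lambda
= (6.626e-34)(3e8) / (453.0e-9)
= 4.3881e-19 J
= 2.7391 eV
KE = E_photon - phi
= 2.7391 - 1.76
= 0.9791 eV

0.9791
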